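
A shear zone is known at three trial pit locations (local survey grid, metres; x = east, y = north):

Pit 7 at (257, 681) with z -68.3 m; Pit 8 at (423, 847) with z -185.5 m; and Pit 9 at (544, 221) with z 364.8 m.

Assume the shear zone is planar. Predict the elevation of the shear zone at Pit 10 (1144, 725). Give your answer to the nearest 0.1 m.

Two edge vectors: Pit 7→Pit 8 = (166, 166, -117.2), Pit 7→Pit 9 = (287, -460, 433.1).
Normal n = (Pit 7→Pit 8) × (Pit 7→Pit 9) = (17982.6, -105531, -124002).
So ∂z/∂x = −n_x/n_z = 0.145019 and ∂z/∂y = −n_y/n_z = −0.851043.
Intercept c from Pit 7: -68.3 − 37.27 + 579.56 = 473.99.
At (1144, 725): z = 165.9 − 617.0 + 473.99 = 22.9 m.

22.9 m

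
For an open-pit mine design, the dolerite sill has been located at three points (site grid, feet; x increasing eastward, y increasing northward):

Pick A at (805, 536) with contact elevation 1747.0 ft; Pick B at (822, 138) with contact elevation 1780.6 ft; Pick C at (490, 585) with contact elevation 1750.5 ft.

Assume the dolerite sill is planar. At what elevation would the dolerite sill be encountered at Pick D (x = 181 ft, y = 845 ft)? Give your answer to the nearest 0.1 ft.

Two edge vectors: Pick A→Pick B = (17, -398, 33.6), Pick A→Pick C = (-315, 49, 3.5).
Normal n = (Pick A→Pick B) × (Pick A→Pick C) = (-3039.4, -10643.5, -124537).
So ∂z/∂x = −n_x/n_z = −0.02441 and ∂z/∂y = −n_y/n_z = −0.08546.
Intercept c from Pick A: 1747 + 19.65 + 45.81 = 1812.46.
At (181, 845): z = −4.4 − 72.2 + 1812.46 = 1735.8 ft.

1735.8 ft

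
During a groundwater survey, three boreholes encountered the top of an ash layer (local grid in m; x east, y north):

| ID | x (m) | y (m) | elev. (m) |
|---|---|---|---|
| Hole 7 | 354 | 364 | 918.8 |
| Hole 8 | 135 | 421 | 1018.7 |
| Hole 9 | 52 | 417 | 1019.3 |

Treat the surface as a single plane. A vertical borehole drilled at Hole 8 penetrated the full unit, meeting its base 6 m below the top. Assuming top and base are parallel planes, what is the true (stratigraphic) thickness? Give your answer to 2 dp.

Let the plane be z = a·x + b·y + c.
Hole 8−Hole 7: −219a + 57b = 99.9;  Hole 9−Hole 7: −302a + 53b = 100.5.
Solving gives a = −0.07737, b = 1.45538.
|∇z| = √(a²+b²) = 1.45743, so dip δ = arctan(1.45743) = 55.54°.
True thickness = vertical thickness × cos δ = 6 × cos 55.54° = 3.39 m.

3.39 m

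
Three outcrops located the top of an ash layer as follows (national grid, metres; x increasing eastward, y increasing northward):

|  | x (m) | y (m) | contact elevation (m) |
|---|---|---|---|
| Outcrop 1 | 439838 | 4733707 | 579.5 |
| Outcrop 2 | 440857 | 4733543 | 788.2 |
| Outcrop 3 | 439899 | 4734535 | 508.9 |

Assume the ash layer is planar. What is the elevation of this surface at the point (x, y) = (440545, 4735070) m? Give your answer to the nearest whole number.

Two edge vectors: Outcrop 1→Outcrop 2 = (1019, -164, 208.7), Outcrop 1→Outcrop 3 = (61, 828, -70.6).
Normal n = (Outcrop 1→Outcrop 2) × (Outcrop 1→Outcrop 3) = (-161225.2, 84672.1, 853736).
So ∂z/∂x = −n_x/n_z = 0.18884667 and ∂z/∂y = −n_y/n_z = −0.09917832.
Intercept c from Outcrop 1: 579.5 − 83061.94 + 469481.10 = 386998.65.
At (440545, 4735070): z = 83195.5 − 469616.3 + 386998.65 = 577.8 m.

578 m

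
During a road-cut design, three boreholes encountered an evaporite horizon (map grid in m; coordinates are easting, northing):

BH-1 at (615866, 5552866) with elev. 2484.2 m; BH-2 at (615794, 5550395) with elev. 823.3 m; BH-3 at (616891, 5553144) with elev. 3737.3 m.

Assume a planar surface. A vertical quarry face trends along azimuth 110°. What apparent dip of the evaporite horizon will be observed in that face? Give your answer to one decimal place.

Two edge vectors: BH-1→BH-2 = (-72, -2471, -1660.9), BH-1→BH-3 = (1025, 278, 1253.1).
Normal n = (BH-1→BH-2) × (BH-1→BH-3) = (-2634679.9, -1612199.3, 2512759).
So ∂z/∂easting = −n_x/n_z = 1.04852 and ∂z/∂northing = −n_y/n_z = 0.64161.
Unit vector along 110° is (sin 110°, cos 110°) = (0.9397, -0.3420).
Slope in that direction = a·(0.9397) + b·(-0.3420) = 0.76585.
Apparent dip = arctan|0.76585| = 37.4° (true dip is 50.9°, so apparent ≤ true as expected).

37.4°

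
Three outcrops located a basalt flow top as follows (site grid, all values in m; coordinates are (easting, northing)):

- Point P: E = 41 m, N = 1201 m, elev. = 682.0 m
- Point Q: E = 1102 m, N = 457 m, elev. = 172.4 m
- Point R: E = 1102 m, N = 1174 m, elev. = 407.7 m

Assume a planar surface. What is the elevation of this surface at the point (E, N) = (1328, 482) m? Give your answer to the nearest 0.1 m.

Let the plane be z = a·E + b·N + c.
Point Q−Point P: 1061a − 744b = −509.6;  Point R−Point P: 1061a − 27b = −274.3.
Solving gives a = −0.250178, b = 0.328173.
Then c = 682 − a·41 − b·1201 = 298.12.
At (1328, 482): z = −332.2 + 158.2 + 298.12 = 124.1 m.

124.1 m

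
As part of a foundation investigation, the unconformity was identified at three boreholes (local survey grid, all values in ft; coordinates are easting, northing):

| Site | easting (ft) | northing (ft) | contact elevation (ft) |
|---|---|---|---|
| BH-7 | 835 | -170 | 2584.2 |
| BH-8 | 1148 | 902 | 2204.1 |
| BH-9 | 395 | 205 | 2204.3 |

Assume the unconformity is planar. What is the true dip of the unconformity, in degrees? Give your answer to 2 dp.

33.50°

Let the plane be z = a·easting + b·northing + c.
BH-8−BH-7: 313a + 1072b = −380.1;  BH-9−BH-7: −440a + 375b = −379.9.
Solving gives a = 0.44939, b = −0.48578.
Gradient magnitude |∇z| = √(a² + b²) = √(0.20195 + 0.23598) = 0.66177.
True dip = arctan(0.66177) = 33.50°, dipping toward NW (azimuth ≈ 317°).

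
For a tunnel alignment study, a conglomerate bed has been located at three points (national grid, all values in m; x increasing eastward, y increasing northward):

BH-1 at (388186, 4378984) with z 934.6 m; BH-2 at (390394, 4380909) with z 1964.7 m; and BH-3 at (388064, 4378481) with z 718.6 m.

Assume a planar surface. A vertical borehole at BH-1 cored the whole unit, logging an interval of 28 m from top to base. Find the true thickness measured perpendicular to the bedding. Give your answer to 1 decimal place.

Let the plane be z = a·x + b·y + c.
BH-2−BH-1: 2208a + 1925b = 1030.1;  BH-3−BH-1: −122a − 503b = −216.
Solving gives a = 0.11686, b = 0.40108.
|∇z| = √(a²+b²) = 0.41776, so dip δ = arctan(0.41776) = 22.67°.
True thickness = vertical thickness × cos δ = 28 × cos 22.67° = 25.8 m.

25.8 m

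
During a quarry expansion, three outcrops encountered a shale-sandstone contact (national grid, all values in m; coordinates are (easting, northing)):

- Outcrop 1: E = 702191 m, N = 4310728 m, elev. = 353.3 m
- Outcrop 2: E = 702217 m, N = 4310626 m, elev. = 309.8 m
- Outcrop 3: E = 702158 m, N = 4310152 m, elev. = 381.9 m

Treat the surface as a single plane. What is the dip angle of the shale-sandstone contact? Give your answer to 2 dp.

56.76°

Let the plane be z = a·E + b·N + c.
Outcrop 2−Outcrop 1: 26a − 102b = −43.5;  Outcrop 3−Outcrop 1: −33a − 576b = 28.6.
Solving gives a = −1.52509, b = 0.03772.
Gradient magnitude |∇z| = √(a² + b²) = √(2.32590 + 0.00142) = 1.52556.
True dip = arctan(1.52556) = 56.76°, dipping toward E (azimuth ≈ 091°).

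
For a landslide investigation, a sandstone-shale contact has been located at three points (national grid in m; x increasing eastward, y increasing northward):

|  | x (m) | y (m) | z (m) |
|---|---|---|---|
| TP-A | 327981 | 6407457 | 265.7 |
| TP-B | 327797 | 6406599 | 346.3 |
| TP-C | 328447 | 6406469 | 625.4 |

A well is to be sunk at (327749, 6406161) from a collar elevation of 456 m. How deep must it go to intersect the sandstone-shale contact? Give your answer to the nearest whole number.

50 m

Let the plane be z = a·x + b·y + c.
TP-B−TP-A: −184a − 858b = 80.6;  TP-C−TP-A: 466a − 988b = 359.7.
Solving gives a = 0.39371033, b = −0.17837145.
Then c = 265.7 − a·327981 − b·6407457 = 1014043.56.
At (327749, 6406161): z_contact = 129038.2 − 1142676.2 + 1014043.56 = 405.5 m.
Depth below ground = 456 − 405.5 = 50 m.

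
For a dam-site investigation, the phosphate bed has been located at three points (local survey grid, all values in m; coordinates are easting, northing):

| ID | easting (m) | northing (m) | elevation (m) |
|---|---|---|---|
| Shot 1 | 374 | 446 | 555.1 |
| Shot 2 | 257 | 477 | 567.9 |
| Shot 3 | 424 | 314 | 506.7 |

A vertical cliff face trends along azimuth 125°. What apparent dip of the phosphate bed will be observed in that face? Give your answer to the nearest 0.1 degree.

12.3°

Let the plane be z = a·easting + b·northing + c.
Shot 2−Shot 1: −117a + 31b = 12.8;  Shot 3−Shot 1: 50a − 132b = −48.4.
Solving gives a = −0.01362, b = 0.36151.
Unit vector along 125° is (sin 125°, cos 125°) = (0.8192, -0.5736).
Slope in that direction = a·(0.8192) + b·(-0.5736) = −0.21851.
Apparent dip = arctan|0.21851| = 12.3° (true dip is 19.9°, so apparent ≤ true as expected).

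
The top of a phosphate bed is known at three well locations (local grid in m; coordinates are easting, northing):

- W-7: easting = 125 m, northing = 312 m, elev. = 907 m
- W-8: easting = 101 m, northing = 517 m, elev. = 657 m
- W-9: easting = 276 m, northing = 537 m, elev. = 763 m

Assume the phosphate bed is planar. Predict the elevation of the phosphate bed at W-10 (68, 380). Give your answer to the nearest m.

788 m

Let the plane be z = a·easting + b·northing + c.
W-8−W-7: −24a + 205b = −250;  W-9−W-7: 151a + 225b = −144.
Solving gives a = 0.73525, b = −1.13343.
Then c = 907 − a·125 − b·312 = 1168.73.
At (68, 380): z = 50.0 − 430.7 + 1168.73 = 788.0 m.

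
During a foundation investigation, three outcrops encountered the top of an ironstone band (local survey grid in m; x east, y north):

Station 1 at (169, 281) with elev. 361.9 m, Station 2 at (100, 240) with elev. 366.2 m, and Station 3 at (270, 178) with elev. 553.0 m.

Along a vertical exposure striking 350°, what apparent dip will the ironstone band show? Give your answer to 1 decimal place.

52.6°

Let the plane be z = a·x + b·y + c.
Station 2−Station 1: −69a − 41b = 4.3;  Station 3−Station 1: 101a − 103b = 191.1.
Solving gives a = 0.65720, b = −1.21090.
Unit vector along 350° is (sin 350°, cos 350°) = (-0.1736, 0.9848).
Slope in that direction = a·(-0.1736) + b·(0.9848) = −1.30663.
Apparent dip = arctan|1.30663| = 52.6° (true dip is 54.0°, so apparent ≤ true as expected).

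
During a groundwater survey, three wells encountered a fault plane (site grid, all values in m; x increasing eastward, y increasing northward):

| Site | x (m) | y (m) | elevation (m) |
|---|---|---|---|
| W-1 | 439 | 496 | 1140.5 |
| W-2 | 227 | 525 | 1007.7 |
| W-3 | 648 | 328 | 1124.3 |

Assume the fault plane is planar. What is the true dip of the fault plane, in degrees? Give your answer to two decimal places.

52.58°

Two edge vectors: W-1→W-2 = (-212, 29, -132.8), W-1→W-3 = (209, -168, -16.2).
Normal n = (W-1→W-2) × (W-1→W-3) = (-22780.2, -31189.6, 29555).
So ∂z/∂x = −n_x/n_z = 0.77077 and ∂z/∂y = −n_y/n_z = 1.05531.
Gradient magnitude |∇z| = √(a² + b²) = √(0.59409 + 1.11367) = 1.30681.
True dip = arctan(1.30681) = 52.58°, dipping toward SW (azimuth ≈ 216°).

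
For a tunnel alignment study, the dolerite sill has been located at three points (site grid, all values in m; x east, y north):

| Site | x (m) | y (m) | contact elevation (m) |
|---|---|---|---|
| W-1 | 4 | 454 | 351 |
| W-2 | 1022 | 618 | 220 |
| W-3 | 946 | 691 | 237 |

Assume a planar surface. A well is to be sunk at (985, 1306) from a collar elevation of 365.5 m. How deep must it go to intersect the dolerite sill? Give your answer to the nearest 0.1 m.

82.0 m

Two edge vectors: W-1→W-2 = (1018, 164, -131), W-1→W-3 = (942, 237, -114).
Normal n = (W-1→W-2) × (W-1→W-3) = (12351, -7350, 86778).
So ∂z/∂x = −n_x/n_z = −0.142329 and ∂z/∂y = −n_y/n_z = 0.084699.
Intercept c from W-1: 351 + 0.57 − 38.45 = 313.12.
At (985, 1306): z_contact = −140.19 + 110.62 + 313.12 = 283.54 m.
Depth below ground = 365.5 − 283.54 = 82.0 m.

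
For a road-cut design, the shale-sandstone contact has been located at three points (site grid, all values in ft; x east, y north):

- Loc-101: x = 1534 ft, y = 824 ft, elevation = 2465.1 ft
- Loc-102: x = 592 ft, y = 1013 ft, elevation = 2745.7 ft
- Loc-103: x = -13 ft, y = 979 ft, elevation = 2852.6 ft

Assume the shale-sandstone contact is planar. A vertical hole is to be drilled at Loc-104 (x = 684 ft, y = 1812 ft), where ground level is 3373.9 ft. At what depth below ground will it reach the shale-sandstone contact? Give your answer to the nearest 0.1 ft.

269.9 ft

Two edge vectors: Loc-101→Loc-102 = (-942, 189, 280.6), Loc-101→Loc-103 = (-1547, 155, 387.5).
Normal n = (Loc-101→Loc-102) × (Loc-101→Loc-103) = (29744.5, -69063.2, 146373).
So ∂z/∂x = −n_x/n_z = −0.203210 and ∂z/∂y = −n_y/n_z = 0.471830.
Intercept c from Loc-101: 2465.1 + 311.72 − 388.79 = 2388.04.
At (684, 1812): z_contact = −139.00 + 854.96 + 2388.04 = 3104.00 ft.
Depth below ground = 3373.9 − 3104.00 = 269.9 ft.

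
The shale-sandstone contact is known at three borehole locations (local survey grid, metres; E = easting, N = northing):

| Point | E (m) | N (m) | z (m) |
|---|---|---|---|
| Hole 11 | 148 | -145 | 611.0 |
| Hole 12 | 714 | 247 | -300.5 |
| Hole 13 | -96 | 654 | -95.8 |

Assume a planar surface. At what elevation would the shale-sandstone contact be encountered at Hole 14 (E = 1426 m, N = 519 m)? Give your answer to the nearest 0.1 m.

Let the plane be z = a·E + b·N + c.
Hole 12−Hole 11: 566a + 392b = −911.5;  Hole 13−Hole 11: −244a + 799b = −706.8.
Solving gives a = −0.823577, b = −1.136111.
Then c = 611 − a·148 − b·-145 = 568.15.
At (1426, 519): z = −1174.4 − 589.6 + 568.15 = -1195.9 m.

-1195.9 m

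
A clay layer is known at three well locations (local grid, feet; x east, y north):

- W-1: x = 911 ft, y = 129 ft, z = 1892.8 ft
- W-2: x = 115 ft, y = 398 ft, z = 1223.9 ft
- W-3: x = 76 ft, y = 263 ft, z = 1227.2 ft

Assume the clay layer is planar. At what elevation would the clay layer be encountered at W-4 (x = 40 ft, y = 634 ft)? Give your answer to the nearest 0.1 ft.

Let the plane be z = a·x + b·y + c.
W-2−W-1: −796a + 269b = −668.9;  W-3−W-1: −835a + 134b = −665.6.
Solving gives a = 0.75806, b = −0.24344.
Then c = 1892.8 − a·911 − b·129 = 1233.61.
At (40, 634): z = 30.3 − 154.3 + 1233.61 = 1109.6 ft.

1109.6 ft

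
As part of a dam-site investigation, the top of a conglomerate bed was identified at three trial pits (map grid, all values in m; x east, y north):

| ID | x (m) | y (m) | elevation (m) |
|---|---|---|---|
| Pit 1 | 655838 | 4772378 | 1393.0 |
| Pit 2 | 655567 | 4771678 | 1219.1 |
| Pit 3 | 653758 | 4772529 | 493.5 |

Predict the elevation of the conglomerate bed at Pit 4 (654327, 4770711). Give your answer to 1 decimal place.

599.6 m

Two edge vectors: Pit 1→Pit 2 = (-271, -700, -173.9), Pit 1→Pit 3 = (-2080, 151, -899.5).
Normal n = (Pit 1→Pit 2) × (Pit 1→Pit 3) = (655908.9, 117947.5, -1496921).
So ∂z/∂x = −n_x/n_z = 0.438172021 and ∂z/∂y = −n_y/n_z = 0.078793403.
Intercept c from Pit 1: 1393 − 287369.86 − 376031.90 = −662008.77.
At (654327, 4770711): z = 286707.8 + 375900.6 − 662008.77 = 599.6 m.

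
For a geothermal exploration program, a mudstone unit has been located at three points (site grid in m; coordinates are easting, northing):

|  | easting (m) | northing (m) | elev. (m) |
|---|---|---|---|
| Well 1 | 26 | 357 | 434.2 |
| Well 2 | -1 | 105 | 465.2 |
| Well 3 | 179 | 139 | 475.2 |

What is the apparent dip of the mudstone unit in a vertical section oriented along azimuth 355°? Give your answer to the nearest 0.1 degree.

7.9°

Let the plane be z = a·easting + b·northing + c.
Well 2−Well 1: −27a − 252b = 31;  Well 3−Well 1: 153a − 218b = 41.
Solving gives a = 0.08042, b = −0.13163.
Unit vector along 355° is (sin 355°, cos 355°) = (-0.0872, 0.9962).
Slope in that direction = a·(-0.0872) + b·(0.9962) = −0.13814.
Apparent dip = arctan|0.13814| = 7.9° (true dip is 8.8°, so apparent ≤ true as expected).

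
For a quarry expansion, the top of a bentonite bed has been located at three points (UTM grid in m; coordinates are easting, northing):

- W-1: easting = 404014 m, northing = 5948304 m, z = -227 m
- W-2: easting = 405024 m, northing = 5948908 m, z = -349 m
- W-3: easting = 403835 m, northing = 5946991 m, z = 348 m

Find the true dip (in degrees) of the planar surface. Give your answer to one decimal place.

Let the plane be z = a·easting + b·northing + c.
W-2−W-1: 1010a + 604b = −122;  W-3−W-1: −179a − 1313b = 575.
Solving gives a = 0.15362, b = −0.45887.
Gradient magnitude |∇z| = √(a² + b²) = √(0.02360 + 0.21056) = 0.48390.
True dip = arctan(0.48390) = 25.8°, dipping toward NNW (azimuth ≈ 341°).

25.8°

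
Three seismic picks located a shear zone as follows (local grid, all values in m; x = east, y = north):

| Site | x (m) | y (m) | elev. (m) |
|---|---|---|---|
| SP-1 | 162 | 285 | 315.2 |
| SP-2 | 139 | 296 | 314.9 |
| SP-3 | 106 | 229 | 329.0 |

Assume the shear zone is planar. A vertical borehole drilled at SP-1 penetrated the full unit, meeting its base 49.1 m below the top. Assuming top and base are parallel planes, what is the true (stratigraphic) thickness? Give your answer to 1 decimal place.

Two edge vectors: SP-1→SP-2 = (-23, 11, -0.3), SP-1→SP-3 = (-56, -56, 13.8).
Normal n = (SP-1→SP-2) × (SP-1→SP-3) = (135, 334.2, 1904).
So ∂z/∂x = −n_x/n_z = −0.07090 and ∂z/∂y = −n_y/n_z = −0.17553.
|∇z| = √(a²+b²) = 0.18931, so dip δ = arctan(0.18931) = 10.72°.
True thickness = vertical thickness × cos δ = 49.1 × cos 10.72° = 48.2 m.

48.2 m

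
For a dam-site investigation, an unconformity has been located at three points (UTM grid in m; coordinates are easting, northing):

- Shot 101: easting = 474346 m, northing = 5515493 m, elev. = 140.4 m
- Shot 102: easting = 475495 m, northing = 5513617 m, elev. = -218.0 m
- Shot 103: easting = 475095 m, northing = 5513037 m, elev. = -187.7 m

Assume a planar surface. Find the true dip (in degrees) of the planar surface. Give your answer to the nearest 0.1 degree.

Let the plane be z = a·easting + b·northing + c.
Shot 102−Shot 101: 1149a − 1876b = −358.4;  Shot 103−Shot 101: 749a − 2456b = −328.1.
Solving gives a = −0.18684, b = 0.07661.
Gradient magnitude |∇z| = √(a² + b²) = √(0.03491 + 0.00587) = 0.20193.
True dip = arctan(0.20193) = 11.4°, dipping toward ESE (azimuth ≈ 112°).

11.4°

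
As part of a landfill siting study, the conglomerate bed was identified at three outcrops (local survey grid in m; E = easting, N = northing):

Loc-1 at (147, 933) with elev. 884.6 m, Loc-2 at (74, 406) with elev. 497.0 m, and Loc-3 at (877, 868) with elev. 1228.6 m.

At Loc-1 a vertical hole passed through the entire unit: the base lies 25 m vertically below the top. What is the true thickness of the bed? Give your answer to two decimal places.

19.07 m

Two edge vectors: Loc-1→Loc-2 = (-73, -527, -387.6), Loc-1→Loc-3 = (730, -65, 344).
Normal n = (Loc-1→Loc-2) × (Loc-1→Loc-3) = (-206482, -257836, 389455).
So ∂z/∂E = −n_x/n_z = 0.53018 and ∂z/∂N = −n_y/n_z = 0.66204.
|∇z| = √(a²+b²) = 0.84817, so dip δ = arctan(0.84817) = 40.30°.
True thickness = vertical thickness × cos δ = 25 × cos 40.30° = 19.07 m.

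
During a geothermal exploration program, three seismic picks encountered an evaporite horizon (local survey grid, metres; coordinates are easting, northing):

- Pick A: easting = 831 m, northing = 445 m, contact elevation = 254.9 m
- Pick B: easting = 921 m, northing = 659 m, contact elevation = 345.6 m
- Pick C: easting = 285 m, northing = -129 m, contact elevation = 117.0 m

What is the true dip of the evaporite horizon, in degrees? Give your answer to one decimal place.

33.7°

Two edge vectors: Pick A→Pick B = (90, 214, 90.7), Pick A→Pick C = (-546, -574, -137.9).
Normal n = (Pick A→Pick B) × (Pick A→Pick C) = (22551.2, -37111.2, 65184).
So ∂z/∂easting = −n_x/n_z = −0.34596 and ∂z/∂northing = −n_y/n_z = 0.56933.
Gradient magnitude |∇z| = √(a² + b²) = √(0.11969 + 0.32414) = 0.66620.
True dip = arctan(0.66620) = 33.7°, dipping toward SSE (azimuth ≈ 149°).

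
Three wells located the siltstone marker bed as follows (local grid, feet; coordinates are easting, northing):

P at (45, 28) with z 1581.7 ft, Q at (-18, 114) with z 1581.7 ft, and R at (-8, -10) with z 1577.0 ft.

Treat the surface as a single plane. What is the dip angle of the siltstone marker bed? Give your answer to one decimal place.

4.1°

Two edge vectors: P→Q = (-63, 86, 0), P→R = (-53, -38, -4.7).
Normal n = (P→Q) × (P→R) = (-404.2, -296.1, 6952).
So ∂z/∂easting = −n_x/n_z = 0.05814 and ∂z/∂northing = −n_y/n_z = 0.04259.
Gradient magnitude |∇z| = √(a² + b²) = √(0.00338 + 0.00181) = 0.07207.
True dip = arctan(0.07207) = 4.1°, dipping toward SW (azimuth ≈ 234°).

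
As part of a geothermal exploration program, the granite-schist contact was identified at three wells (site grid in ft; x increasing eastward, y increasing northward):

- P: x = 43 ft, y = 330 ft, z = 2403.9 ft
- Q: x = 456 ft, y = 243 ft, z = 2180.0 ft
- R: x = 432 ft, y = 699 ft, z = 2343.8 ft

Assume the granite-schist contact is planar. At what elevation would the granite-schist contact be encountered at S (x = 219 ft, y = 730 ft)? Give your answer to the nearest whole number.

Two edge vectors: P→Q = (413, -87, -223.9), P→R = (389, 369, -60.1).
Normal n = (P→Q) × (P→R) = (87847.8, -62275.8, 186240).
So ∂z/∂x = −n_x/n_z = −0.47169 and ∂z/∂y = −n_y/n_z = 0.33438.
Intercept c from P: 2403.9 + 20.28 − 110.35 = 2313.84.
At (219, 730): z = −103.3 + 244.1 + 2313.84 = 2454.6 ft.

2455 ft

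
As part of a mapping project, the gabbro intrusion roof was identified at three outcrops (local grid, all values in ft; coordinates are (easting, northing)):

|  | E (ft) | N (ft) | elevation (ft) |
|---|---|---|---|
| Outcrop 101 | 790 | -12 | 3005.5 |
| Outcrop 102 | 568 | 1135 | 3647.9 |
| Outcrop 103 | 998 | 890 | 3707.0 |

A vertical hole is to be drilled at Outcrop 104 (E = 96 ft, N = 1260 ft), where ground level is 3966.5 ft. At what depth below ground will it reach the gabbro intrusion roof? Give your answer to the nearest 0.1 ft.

478.4 ft

Two edge vectors: Outcrop 101→Outcrop 102 = (-222, 1147, 642.4), Outcrop 101→Outcrop 103 = (208, 902, 701.5).
Normal n = (Outcrop 101→Outcrop 102) × (Outcrop 101→Outcrop 103) = (225175.7, 289352.2, -438820).
So ∂z/∂E = −n_x/n_z = 0.513139 and ∂z/∂N = −n_y/n_z = 0.659387.
Intercept c from Outcrop 101: 3005.5 − 405.38 + 7.91 = 2608.03.
At (96, 1260): z_contact = 49.26 + 830.83 + 2608.03 = 3488.12 ft.
Depth below ground = 3966.5 − 3488.12 = 478.4 ft.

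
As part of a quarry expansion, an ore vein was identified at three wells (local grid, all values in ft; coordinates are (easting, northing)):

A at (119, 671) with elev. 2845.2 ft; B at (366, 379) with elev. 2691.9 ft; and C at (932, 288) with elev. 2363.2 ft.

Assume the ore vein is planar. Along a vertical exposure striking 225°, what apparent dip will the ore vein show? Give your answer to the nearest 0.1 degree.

Let the plane be z = a·E + b·N + c.
B−A: 247a − 292b = −153.3;  C−A: 813a − 383b = −482.
Solving gives a = −0.57446, b = 0.03907.
Unit vector along 225° is (sin 225°, cos 225°) = (-0.7071, -0.7071).
Slope in that direction = a·(-0.7071) + b·(-0.7071) = 0.37858.
Apparent dip = arctan|0.37858| = 20.7° (true dip is 29.9°, so apparent ≤ true as expected).

20.7°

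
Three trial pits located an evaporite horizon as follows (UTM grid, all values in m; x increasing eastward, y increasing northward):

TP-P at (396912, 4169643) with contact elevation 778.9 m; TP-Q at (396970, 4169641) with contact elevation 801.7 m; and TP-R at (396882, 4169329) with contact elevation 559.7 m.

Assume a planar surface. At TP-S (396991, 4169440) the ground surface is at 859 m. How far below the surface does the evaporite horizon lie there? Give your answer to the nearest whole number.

Let the plane be z = a·x + b·y + c.
TP-Q−TP-P: 58a − 2b = 22.8;  TP-R−TP-P: −30a − 314b = −219.2.
Solving gives a = 0.41580560, b = 0.65836252.
Then c = 778.9 − a·396912 − b·4169643 = −2909396.01.
At (396991, 4169440): z_contact = 165071.1 + 2745003.0 − 2909396.01 = 678.1 m.
Depth below ground = 859 − 678.1 = 181 m.

181 m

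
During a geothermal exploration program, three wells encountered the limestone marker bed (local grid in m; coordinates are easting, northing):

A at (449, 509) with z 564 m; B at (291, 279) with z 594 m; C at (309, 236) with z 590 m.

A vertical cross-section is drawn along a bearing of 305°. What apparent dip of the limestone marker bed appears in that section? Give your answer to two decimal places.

9.67°

Two edge vectors: A→B = (-158, -230, 30), A→C = (-140, -273, 26).
Normal n = (A→B) × (A→C) = (2210, -92, 10934).
So ∂z/∂easting = −n_x/n_z = −0.20212 and ∂z/∂northing = −n_y/n_z = 0.00841.
Unit vector along 305° is (sin 305°, cos 305°) = (-0.8192, 0.5736).
Slope in that direction = a·(-0.8192) + b·(0.5736) = 0.17039.
Apparent dip = arctan|0.17039| = 9.67° (true dip is 11.4°, so apparent ≤ true as expected).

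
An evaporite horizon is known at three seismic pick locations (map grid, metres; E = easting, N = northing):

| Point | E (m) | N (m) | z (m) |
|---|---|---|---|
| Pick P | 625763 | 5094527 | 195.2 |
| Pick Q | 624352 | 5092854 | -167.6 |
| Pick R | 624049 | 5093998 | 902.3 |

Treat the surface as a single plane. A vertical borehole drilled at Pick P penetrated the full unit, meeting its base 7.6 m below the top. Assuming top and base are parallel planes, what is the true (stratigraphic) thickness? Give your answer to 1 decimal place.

Let the plane be z = a·E + b·N + c.
Pick Q−Pick P: −1411a − 1673b = −362.8;  Pick R−Pick P: −1714a − 529b = 707.1.
Solving gives a = −0.64820, b = 0.76354.
|∇z| = √(a²+b²) = 1.00158, so dip δ = arctan(1.00158) = 45.05°.
True thickness = vertical thickness × cos δ = 7.6 × cos 45.05° = 5.4 m.

5.4 m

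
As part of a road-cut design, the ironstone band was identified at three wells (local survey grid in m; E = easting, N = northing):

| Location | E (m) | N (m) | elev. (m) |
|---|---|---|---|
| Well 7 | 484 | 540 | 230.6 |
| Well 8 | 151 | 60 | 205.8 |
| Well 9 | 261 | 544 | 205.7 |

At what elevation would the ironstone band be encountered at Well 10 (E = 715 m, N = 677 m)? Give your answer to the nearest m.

253 m

Two edge vectors: Well 7→Well 8 = (-333, -480, -24.8), Well 7→Well 9 = (-223, 4, -24.9).
Normal n = (Well 7→Well 8) × (Well 7→Well 9) = (12051.2, -2761.3, -108372).
So ∂z/∂E = −n_x/n_z = 0.11120 and ∂z/∂N = −n_y/n_z = −0.02548.
Intercept c from Well 7: 230.6 − 53.82 + 13.76 = 190.54.
At (715, 677): z = 79.5 − 17.2 + 190.54 = 252.8 m.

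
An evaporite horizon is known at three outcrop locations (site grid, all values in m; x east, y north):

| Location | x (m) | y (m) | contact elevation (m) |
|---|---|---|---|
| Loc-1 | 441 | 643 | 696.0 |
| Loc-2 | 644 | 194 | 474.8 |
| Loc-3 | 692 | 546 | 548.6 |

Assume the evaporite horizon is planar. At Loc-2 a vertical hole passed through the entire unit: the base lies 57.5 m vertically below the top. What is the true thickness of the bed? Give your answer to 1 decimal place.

50.3 m

Two edge vectors: Loc-1→Loc-2 = (203, -449, -221.2), Loc-1→Loc-3 = (251, -97, -147.4).
Normal n = (Loc-1→Loc-2) × (Loc-1→Loc-3) = (44726.2, -25599, 93008).
So ∂z/∂x = −n_x/n_z = −0.48089 and ∂z/∂y = −n_y/n_z = 0.27523.
|∇z| = √(a²+b²) = 0.55408, so dip δ = arctan(0.55408) = 28.99°.
True thickness = vertical thickness × cos δ = 57.5 × cos 28.99° = 50.3 m.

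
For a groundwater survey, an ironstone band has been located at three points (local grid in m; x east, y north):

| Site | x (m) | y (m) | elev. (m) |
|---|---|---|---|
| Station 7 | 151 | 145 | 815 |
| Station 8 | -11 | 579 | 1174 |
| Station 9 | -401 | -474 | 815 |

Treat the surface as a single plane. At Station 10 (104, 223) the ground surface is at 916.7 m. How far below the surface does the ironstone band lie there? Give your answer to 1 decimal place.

Let the plane be z = a·x + b·y + c.
Station 8−Station 7: −162a + 434b = 359;  Station 9−Station 7: −552a − 619b = 0.
Solving gives a = −0.65389, b = 0.58311.
Then c = 815 − a·151 − b·145 = 829.19.
At (104, 223): z_contact = −68.00 + 130.03 + 829.19 = 891.22 m.
Depth below ground = 916.7 − 891.22 = 25.5 m.

25.5 m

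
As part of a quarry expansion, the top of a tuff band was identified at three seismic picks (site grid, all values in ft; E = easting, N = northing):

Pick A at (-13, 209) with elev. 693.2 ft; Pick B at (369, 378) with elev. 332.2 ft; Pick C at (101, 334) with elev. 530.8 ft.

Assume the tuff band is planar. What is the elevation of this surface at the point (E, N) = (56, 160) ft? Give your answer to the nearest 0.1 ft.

686.3 ft

Let the plane be z = a·E + b·N + c.
Pick B−Pick A: 382a + 169b = −361;  Pick C−Pick A: 114a + 125b = −162.4.
Solving gives a = −0.62068, b = −0.73314.
Then c = 693.2 − a·-13 − b·209 = 838.36.
At (56, 160): z = −34.8 − 117.3 + 838.36 = 686.3 ft.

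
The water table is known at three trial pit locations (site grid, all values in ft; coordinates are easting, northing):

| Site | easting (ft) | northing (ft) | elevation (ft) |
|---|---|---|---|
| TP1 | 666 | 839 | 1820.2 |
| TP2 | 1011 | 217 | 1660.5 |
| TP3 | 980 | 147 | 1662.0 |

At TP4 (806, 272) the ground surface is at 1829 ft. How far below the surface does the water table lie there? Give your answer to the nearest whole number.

Let the plane be z = a·easting + b·northing + c.
TP2−TP1: 345a − 622b = −159.7;  TP3−TP1: 314a − 692b = −158.2.
Solving gives a = −0.27887, b = 0.10207.
Then c = 1820.2 − a·666 − b·839 = 1920.29.
At (806, 272): z_contact = −224.8 + 27.8 + 1920.29 = 1723.3 ft.
Depth below ground = 1829 − 1723.3 = 106 ft.

106 ft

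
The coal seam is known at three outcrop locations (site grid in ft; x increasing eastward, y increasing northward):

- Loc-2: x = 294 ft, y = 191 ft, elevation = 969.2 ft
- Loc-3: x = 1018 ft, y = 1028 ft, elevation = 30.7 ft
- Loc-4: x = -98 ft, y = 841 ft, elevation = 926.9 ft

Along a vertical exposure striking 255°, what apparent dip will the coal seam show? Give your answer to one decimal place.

Let the plane be z = a·x + b·y + c.
Loc-3−Loc-2: 724a + 837b = −938.5;  Loc-4−Loc-2: −392a + 650b = −42.3.
Solving gives a = −0.71944, b = −0.49895.
Unit vector along 255° is (sin 255°, cos 255°) = (-0.9659, -0.2588).
Slope in that direction = a·(-0.9659) + b·(-0.2588) = 0.82407.
Apparent dip = arctan|0.82407| = 39.5° (true dip is 41.2°, so apparent ≤ true as expected).

39.5°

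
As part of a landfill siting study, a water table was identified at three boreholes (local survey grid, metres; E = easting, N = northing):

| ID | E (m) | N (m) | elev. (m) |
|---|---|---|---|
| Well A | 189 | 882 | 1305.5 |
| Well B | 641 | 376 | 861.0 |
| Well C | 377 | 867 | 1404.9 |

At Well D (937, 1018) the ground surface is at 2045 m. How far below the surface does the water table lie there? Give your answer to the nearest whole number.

Let the plane be z = a·E + b·N + c.
Well B−Well A: 452a − 506b = −444.5;  Well C−Well A: 188a − 15b = 99.4.
Solving gives a = 0.64477, b = 1.45442.
Then c = 1305.5 − a·189 − b·882 = −99.16.
At (937, 1018): z_contact = 604.1 + 1480.6 − 99.16 = 1985.6 m.
Depth below ground = 2045 − 1985.6 = 59 m.

59 m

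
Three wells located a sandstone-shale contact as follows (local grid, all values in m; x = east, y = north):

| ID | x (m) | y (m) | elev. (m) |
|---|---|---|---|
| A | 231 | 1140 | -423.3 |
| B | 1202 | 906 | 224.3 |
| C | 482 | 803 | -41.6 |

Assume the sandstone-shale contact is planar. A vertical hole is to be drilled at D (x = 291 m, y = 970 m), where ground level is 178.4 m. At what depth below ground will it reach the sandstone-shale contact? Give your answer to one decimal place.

Let the plane be z = a·x + b·y + c.
B−A: 971a − 234b = 647.6;  C−A: 251a − 337b = 381.7.
Solving gives a = 0.480174, b = −0.775004.
Then c = -423.3 − a·231 − b·1140 = 349.28.
At (291, 970): z_contact = 139.73 − 751.75 + 349.28 = -262.74 m.
Depth below ground = 178.4 − (-262.74) = 441.1 m.

441.1 m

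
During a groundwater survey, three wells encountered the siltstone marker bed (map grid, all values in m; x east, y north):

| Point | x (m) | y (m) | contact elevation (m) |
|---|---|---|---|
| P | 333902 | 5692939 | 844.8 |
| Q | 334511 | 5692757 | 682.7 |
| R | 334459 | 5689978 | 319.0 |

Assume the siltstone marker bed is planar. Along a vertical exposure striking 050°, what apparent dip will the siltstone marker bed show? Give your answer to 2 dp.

Let the plane be z = a·x + b·y + c.
Q−P: 609a − 182b = −162.1;  R−P: 557a − 2961b = −525.8.
Solving gives a = −0.22580, b = 0.13510.
Unit vector along 050° is (sin 50°, cos 50°) = (0.7660, 0.6428).
Slope in that direction = a·(0.7660) + b·(0.6428) = −0.08613.
Apparent dip = arctan|0.08613| = 4.92° (true dip is 14.7°, so apparent ≤ true as expected).

4.92°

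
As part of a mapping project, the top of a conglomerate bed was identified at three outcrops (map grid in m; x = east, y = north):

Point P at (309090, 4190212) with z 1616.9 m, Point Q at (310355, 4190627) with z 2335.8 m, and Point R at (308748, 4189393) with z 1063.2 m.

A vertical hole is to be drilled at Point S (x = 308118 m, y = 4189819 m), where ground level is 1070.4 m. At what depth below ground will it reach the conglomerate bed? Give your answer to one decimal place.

43.6 m

Two edge vectors: Point P→Point Q = (1265, 415, 718.9), Point P→Point R = (-342, -819, -553.7).
Normal n = (Point P→Point Q) × (Point P→Point R) = (358993.6, 454566.7, -894105).
So ∂z/∂x = −n_x/n_z = 0.401511679 and ∂z/∂y = −n_y/n_z = 0.508404158.
Intercept c from Point P: 1616.9 − 124103.24 − 2130321.21 = −2252807.55.
At (308118, 4189819): z_contact = 123712.98 + 2130121.40 − 2252807.55 = 1026.83 m.
Depth below ground = 1070.4 − 1026.83 = 43.6 m.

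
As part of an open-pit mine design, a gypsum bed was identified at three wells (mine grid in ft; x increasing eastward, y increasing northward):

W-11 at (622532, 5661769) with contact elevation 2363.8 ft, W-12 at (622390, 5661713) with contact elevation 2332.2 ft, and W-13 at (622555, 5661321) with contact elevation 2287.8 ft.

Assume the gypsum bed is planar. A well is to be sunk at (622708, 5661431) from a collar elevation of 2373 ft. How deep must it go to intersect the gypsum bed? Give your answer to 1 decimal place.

42.3 ft

Two edge vectors: W-11→W-12 = (-142, -56, -31.6), W-11→W-13 = (23, -448, -76).
Normal n = (W-11→W-12) × (W-11→W-13) = (-9900.8, -11518.8, 64904).
So ∂z/∂x = −n_x/n_z = 0.152545298 and ∂z/∂y = −n_y/n_z = 0.177474424.
Intercept c from W-11: 2363.8 − 94964.33 − 1004819.19 = −1097419.72.
At (622708, 5661431): z_contact = 94991.18 + 1004759.20 − 1097419.72 = 2330.66 ft.
Depth below ground = 2373 − 2330.66 = 42.3 ft.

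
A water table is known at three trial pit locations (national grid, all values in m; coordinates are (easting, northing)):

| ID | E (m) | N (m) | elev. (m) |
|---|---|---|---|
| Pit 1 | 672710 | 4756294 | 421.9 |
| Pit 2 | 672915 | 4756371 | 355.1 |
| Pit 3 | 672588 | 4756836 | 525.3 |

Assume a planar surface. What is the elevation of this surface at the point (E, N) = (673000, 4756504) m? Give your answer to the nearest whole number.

Two edge vectors: Pit 1→Pit 2 = (205, 77, -66.8), Pit 1→Pit 3 = (-122, 542, 103.4).
Normal n = (Pit 1→Pit 2) × (Pit 1→Pit 3) = (44167.4, -13047.4, 120504).
So ∂z/∂E = −n_x/n_z = −0.36652227 and ∂z/∂N = −n_y/n_z = 0.10827358.
Intercept c from Pit 1: 421.9 + 246563.20 − 514981.00 = −267995.90.
At (673000, 4756504): z = −246669.5 + 515003.7 − 267995.90 = 338.3 m.

338 m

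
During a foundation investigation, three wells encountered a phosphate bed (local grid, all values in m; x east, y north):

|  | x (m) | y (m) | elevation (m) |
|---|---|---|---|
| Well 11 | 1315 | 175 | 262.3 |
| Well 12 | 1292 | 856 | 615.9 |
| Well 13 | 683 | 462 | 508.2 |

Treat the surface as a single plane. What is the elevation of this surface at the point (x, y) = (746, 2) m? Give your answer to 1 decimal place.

Two edge vectors: Well 11→Well 12 = (-23, 681, 353.6), Well 11→Well 13 = (-632, 287, 245.9).
Normal n = (Well 11→Well 12) × (Well 11→Well 13) = (65974.7, -217819.5, 423791).
So ∂z/∂x = −n_x/n_z = −0.155677 and ∂z/∂y = −n_y/n_z = 0.513979.
Intercept c from Well 11: 262.3 + 204.72 − 89.95 = 377.07.
At (746, 2): z = −116.1 + 1.0 + 377.07 = 262.0 m.

262.0 m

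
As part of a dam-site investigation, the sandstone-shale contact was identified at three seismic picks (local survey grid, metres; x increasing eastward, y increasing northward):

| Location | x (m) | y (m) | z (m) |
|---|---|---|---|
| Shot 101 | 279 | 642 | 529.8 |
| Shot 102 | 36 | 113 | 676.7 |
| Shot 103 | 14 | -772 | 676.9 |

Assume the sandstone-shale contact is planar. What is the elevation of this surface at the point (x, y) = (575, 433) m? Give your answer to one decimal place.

Two edge vectors: Shot 101→Shot 102 = (-243, -529, 146.9), Shot 101→Shot 103 = (-265, -1414, 147.1).
Normal n = (Shot 101→Shot 102) × (Shot 101→Shot 103) = (129900.7, -3183.2, 203417).
So ∂z/∂x = −n_x/n_z = −0.63859 and ∂z/∂y = −n_y/n_z = 0.01565.
Intercept c from Shot 101: 529.8 + 178.17 − 10.05 = 697.92.
At (575, 433): z = −367.2 + 6.8 + 697.92 = 337.5 m.

337.5 m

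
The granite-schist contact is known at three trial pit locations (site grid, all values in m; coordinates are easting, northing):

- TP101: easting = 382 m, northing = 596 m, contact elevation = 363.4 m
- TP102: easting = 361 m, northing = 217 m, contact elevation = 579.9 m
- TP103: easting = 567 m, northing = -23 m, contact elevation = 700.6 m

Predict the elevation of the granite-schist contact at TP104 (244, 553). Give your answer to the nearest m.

398 m

Two edge vectors: TP101→TP102 = (-21, -379, 216.5), TP101→TP103 = (185, -619, 337.2).
Normal n = (TP101→TP102) × (TP101→TP103) = (6214.7, 47133.7, 83114).
So ∂z/∂easting = −n_x/n_z = −0.07477 and ∂z/∂northing = −n_y/n_z = −0.56710.
Intercept c from TP101: 363.4 + 28.56 + 337.99 = 729.95.
At (244, 553): z = −18.2 − 313.6 + 729.95 = 398.1 m.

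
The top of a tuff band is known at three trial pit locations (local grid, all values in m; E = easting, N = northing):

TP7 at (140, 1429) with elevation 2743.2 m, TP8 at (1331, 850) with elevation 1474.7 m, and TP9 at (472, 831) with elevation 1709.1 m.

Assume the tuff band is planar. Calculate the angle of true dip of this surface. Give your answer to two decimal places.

57.81°

Let the plane be z = a·E + b·N + c.
TP8−TP7: 1191a − 579b = −1268.5;  TP9−TP7: 332a − 598b = −1034.1.
Solving gives a = −0.30735, b = 1.55863.
Gradient magnitude |∇z| = √(a² + b²) = √(0.09446 + 2.42932) = 1.58864.
True dip = arctan(1.58864) = 57.81°, dipping toward S (azimuth ≈ 169°).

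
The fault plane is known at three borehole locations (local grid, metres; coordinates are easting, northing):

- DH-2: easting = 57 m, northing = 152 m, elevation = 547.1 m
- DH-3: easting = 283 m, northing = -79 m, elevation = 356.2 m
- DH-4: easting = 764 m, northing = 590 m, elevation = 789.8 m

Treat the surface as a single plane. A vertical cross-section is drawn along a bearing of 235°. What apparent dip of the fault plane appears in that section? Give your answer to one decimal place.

Let the plane be z = a·easting + b·northing + c.
DH-3−DH-2: 226a − 231b = −190.9;  DH-4−DH-2: 707a + 438b = 242.7.
Solving gives a = −0.10503, b = 0.72365.
Unit vector along 235° is (sin 235°, cos 235°) = (-0.8192, -0.5736).
Slope in that direction = a·(-0.8192) + b·(-0.5736) = −0.32903.
Apparent dip = arctan|0.32903| = 18.2° (true dip is 36.2°, so apparent ≤ true as expected).

18.2°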